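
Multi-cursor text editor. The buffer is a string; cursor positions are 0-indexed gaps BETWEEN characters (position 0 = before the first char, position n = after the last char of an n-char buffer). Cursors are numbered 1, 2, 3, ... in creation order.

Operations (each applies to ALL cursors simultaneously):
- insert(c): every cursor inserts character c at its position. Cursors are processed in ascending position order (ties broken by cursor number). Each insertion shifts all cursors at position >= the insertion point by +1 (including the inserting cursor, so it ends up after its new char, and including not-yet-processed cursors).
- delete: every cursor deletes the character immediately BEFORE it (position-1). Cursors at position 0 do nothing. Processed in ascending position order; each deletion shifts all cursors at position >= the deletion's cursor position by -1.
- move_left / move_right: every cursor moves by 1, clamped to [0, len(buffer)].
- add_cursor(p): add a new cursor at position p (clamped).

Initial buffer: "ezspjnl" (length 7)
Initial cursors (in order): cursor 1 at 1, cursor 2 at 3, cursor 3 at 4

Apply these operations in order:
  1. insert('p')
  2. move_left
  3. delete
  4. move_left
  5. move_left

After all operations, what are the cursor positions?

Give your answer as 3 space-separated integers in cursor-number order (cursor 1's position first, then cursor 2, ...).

After op 1 (insert('p')): buffer="epzspppjnl" (len 10), cursors c1@2 c2@5 c3@7, authorship .1..2.3...
After op 2 (move_left): buffer="epzspppjnl" (len 10), cursors c1@1 c2@4 c3@6, authorship .1..2.3...
After op 3 (delete): buffer="pzppjnl" (len 7), cursors c1@0 c2@2 c3@3, authorship 1.23...
After op 4 (move_left): buffer="pzppjnl" (len 7), cursors c1@0 c2@1 c3@2, authorship 1.23...
After op 5 (move_left): buffer="pzppjnl" (len 7), cursors c1@0 c2@0 c3@1, authorship 1.23...

Answer: 0 0 1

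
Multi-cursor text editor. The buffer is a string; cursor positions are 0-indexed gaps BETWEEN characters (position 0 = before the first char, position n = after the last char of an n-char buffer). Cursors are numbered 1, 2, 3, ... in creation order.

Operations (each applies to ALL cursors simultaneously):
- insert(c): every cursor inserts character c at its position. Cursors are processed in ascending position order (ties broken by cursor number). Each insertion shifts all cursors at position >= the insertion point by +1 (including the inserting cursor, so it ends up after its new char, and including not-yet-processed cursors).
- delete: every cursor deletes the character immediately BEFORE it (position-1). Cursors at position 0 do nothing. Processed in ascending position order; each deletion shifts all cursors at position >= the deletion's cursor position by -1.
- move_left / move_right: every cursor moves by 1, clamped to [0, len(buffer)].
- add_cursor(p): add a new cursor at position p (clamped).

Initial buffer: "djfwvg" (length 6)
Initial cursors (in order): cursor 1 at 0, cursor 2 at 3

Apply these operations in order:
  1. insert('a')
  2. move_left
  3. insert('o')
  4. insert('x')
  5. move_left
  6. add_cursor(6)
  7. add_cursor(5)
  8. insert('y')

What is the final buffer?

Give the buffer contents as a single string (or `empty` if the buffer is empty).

After op 1 (insert('a')): buffer="adjfawvg" (len 8), cursors c1@1 c2@5, authorship 1...2...
After op 2 (move_left): buffer="adjfawvg" (len 8), cursors c1@0 c2@4, authorship 1...2...
After op 3 (insert('o')): buffer="oadjfoawvg" (len 10), cursors c1@1 c2@6, authorship 11...22...
After op 4 (insert('x')): buffer="oxadjfoxawvg" (len 12), cursors c1@2 c2@8, authorship 111...222...
After op 5 (move_left): buffer="oxadjfoxawvg" (len 12), cursors c1@1 c2@7, authorship 111...222...
After op 6 (add_cursor(6)): buffer="oxadjfoxawvg" (len 12), cursors c1@1 c3@6 c2@7, authorship 111...222...
After op 7 (add_cursor(5)): buffer="oxadjfoxawvg" (len 12), cursors c1@1 c4@5 c3@6 c2@7, authorship 111...222...
After op 8 (insert('y')): buffer="oyxadjyfyoyxawvg" (len 16), cursors c1@2 c4@7 c3@9 c2@11, authorship 1111..4.32222...

Answer: oyxadjyfyoyxawvg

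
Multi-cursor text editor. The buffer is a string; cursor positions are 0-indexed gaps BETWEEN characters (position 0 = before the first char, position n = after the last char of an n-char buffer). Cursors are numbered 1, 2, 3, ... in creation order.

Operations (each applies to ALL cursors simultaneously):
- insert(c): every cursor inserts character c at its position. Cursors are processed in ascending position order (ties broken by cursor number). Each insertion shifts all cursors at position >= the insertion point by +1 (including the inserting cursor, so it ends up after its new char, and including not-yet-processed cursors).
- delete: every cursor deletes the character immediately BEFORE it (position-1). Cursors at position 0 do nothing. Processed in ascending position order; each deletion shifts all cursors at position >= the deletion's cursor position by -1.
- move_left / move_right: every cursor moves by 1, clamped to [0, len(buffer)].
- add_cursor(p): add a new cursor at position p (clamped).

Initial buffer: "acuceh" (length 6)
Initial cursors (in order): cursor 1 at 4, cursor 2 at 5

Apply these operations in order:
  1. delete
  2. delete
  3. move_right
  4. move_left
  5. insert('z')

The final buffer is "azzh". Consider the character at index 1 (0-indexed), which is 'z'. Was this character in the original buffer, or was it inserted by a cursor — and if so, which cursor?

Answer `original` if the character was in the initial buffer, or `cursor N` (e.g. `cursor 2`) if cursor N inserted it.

Answer: cursor 1

Derivation:
After op 1 (delete): buffer="acuh" (len 4), cursors c1@3 c2@3, authorship ....
After op 2 (delete): buffer="ah" (len 2), cursors c1@1 c2@1, authorship ..
After op 3 (move_right): buffer="ah" (len 2), cursors c1@2 c2@2, authorship ..
After op 4 (move_left): buffer="ah" (len 2), cursors c1@1 c2@1, authorship ..
After op 5 (insert('z')): buffer="azzh" (len 4), cursors c1@3 c2@3, authorship .12.
Authorship (.=original, N=cursor N): . 1 2 .
Index 1: author = 1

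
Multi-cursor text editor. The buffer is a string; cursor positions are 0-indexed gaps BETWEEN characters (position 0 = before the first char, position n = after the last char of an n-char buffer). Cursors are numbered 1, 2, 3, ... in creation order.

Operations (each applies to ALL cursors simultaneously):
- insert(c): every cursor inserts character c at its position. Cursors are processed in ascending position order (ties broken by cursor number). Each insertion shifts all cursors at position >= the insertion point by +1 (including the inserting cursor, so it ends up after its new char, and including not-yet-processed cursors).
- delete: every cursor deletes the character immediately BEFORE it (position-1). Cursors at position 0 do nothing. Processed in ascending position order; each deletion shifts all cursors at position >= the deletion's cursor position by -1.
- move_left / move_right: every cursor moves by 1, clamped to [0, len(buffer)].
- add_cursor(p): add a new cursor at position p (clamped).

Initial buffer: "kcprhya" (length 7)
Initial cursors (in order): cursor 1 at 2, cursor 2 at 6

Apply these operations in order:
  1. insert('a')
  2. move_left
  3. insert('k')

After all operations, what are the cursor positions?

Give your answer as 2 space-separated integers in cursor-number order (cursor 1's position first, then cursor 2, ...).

Answer: 3 9

Derivation:
After op 1 (insert('a')): buffer="kcaprhyaa" (len 9), cursors c1@3 c2@8, authorship ..1....2.
After op 2 (move_left): buffer="kcaprhyaa" (len 9), cursors c1@2 c2@7, authorship ..1....2.
After op 3 (insert('k')): buffer="kckaprhykaa" (len 11), cursors c1@3 c2@9, authorship ..11....22.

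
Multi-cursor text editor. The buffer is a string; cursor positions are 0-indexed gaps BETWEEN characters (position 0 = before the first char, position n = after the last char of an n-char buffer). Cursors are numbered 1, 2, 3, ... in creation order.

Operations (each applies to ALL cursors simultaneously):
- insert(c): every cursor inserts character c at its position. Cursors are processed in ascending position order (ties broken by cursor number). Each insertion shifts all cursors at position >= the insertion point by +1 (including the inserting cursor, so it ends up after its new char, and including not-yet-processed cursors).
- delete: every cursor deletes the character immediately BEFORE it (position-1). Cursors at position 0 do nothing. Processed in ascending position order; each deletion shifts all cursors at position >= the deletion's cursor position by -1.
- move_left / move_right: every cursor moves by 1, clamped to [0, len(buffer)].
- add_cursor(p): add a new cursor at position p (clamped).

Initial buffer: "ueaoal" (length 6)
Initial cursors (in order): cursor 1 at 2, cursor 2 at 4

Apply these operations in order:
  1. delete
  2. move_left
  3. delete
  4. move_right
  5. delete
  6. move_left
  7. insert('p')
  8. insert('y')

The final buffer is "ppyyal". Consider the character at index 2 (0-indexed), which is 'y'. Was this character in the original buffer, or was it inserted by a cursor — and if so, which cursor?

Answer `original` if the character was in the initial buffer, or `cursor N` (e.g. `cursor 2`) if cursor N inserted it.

After op 1 (delete): buffer="uaal" (len 4), cursors c1@1 c2@2, authorship ....
After op 2 (move_left): buffer="uaal" (len 4), cursors c1@0 c2@1, authorship ....
After op 3 (delete): buffer="aal" (len 3), cursors c1@0 c2@0, authorship ...
After op 4 (move_right): buffer="aal" (len 3), cursors c1@1 c2@1, authorship ...
After op 5 (delete): buffer="al" (len 2), cursors c1@0 c2@0, authorship ..
After op 6 (move_left): buffer="al" (len 2), cursors c1@0 c2@0, authorship ..
After op 7 (insert('p')): buffer="ppal" (len 4), cursors c1@2 c2@2, authorship 12..
After op 8 (insert('y')): buffer="ppyyal" (len 6), cursors c1@4 c2@4, authorship 1212..
Authorship (.=original, N=cursor N): 1 2 1 2 . .
Index 2: author = 1

Answer: cursor 1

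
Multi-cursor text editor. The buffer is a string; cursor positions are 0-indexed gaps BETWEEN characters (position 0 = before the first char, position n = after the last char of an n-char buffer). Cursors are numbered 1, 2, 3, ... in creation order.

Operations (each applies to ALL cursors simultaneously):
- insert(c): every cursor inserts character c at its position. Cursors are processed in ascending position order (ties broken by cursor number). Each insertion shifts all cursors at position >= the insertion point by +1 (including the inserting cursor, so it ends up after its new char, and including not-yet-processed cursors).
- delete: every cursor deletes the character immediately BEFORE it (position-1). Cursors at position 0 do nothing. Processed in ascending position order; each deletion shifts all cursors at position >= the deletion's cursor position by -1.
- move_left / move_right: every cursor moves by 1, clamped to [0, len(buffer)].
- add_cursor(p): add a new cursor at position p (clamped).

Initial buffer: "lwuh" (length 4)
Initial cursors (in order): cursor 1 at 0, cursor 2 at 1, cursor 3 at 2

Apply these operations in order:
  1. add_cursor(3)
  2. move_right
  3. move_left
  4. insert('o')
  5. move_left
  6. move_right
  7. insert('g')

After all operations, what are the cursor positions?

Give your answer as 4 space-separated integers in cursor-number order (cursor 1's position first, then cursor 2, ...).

Answer: 2 5 8 11

Derivation:
After op 1 (add_cursor(3)): buffer="lwuh" (len 4), cursors c1@0 c2@1 c3@2 c4@3, authorship ....
After op 2 (move_right): buffer="lwuh" (len 4), cursors c1@1 c2@2 c3@3 c4@4, authorship ....
After op 3 (move_left): buffer="lwuh" (len 4), cursors c1@0 c2@1 c3@2 c4@3, authorship ....
After op 4 (insert('o')): buffer="olowouoh" (len 8), cursors c1@1 c2@3 c3@5 c4@7, authorship 1.2.3.4.
After op 5 (move_left): buffer="olowouoh" (len 8), cursors c1@0 c2@2 c3@4 c4@6, authorship 1.2.3.4.
After op 6 (move_right): buffer="olowouoh" (len 8), cursors c1@1 c2@3 c3@5 c4@7, authorship 1.2.3.4.
After op 7 (insert('g')): buffer="oglogwoguogh" (len 12), cursors c1@2 c2@5 c3@8 c4@11, authorship 11.22.33.44.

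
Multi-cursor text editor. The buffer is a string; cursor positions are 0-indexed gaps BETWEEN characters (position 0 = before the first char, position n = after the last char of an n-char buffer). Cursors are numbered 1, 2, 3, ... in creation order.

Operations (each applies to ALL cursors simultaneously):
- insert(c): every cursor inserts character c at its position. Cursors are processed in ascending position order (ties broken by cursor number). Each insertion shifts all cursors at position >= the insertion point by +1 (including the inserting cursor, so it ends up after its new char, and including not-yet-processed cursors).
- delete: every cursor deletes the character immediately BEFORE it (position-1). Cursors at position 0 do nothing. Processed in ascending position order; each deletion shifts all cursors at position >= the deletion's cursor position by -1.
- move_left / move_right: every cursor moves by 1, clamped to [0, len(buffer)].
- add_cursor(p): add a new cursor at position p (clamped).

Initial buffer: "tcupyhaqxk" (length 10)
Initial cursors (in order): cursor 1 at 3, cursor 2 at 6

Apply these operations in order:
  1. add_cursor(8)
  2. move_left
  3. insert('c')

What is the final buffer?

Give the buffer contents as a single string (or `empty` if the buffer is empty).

Answer: tccupychacqxk

Derivation:
After op 1 (add_cursor(8)): buffer="tcupyhaqxk" (len 10), cursors c1@3 c2@6 c3@8, authorship ..........
After op 2 (move_left): buffer="tcupyhaqxk" (len 10), cursors c1@2 c2@5 c3@7, authorship ..........
After op 3 (insert('c')): buffer="tccupychacqxk" (len 13), cursors c1@3 c2@7 c3@10, authorship ..1...2..3...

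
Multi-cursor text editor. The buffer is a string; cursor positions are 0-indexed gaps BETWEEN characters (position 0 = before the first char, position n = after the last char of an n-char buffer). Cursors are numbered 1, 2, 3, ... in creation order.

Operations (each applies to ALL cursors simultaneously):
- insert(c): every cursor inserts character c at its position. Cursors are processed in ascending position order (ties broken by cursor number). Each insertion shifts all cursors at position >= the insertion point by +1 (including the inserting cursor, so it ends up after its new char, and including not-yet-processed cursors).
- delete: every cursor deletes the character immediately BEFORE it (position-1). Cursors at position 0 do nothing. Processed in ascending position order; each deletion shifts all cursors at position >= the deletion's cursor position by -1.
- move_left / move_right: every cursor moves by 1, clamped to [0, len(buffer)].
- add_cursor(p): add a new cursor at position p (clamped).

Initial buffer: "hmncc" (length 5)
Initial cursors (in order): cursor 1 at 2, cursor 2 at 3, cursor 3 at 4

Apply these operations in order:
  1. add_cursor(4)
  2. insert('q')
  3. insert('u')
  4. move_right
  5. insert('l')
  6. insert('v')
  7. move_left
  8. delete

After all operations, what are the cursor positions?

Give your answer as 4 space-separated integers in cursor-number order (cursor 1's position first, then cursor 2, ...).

After op 1 (add_cursor(4)): buffer="hmncc" (len 5), cursors c1@2 c2@3 c3@4 c4@4, authorship .....
After op 2 (insert('q')): buffer="hmqnqcqqc" (len 9), cursors c1@3 c2@5 c3@8 c4@8, authorship ..1.2.34.
After op 3 (insert('u')): buffer="hmqunqucqquuc" (len 13), cursors c1@4 c2@7 c3@12 c4@12, authorship ..11.22.3434.
After op 4 (move_right): buffer="hmqunqucqquuc" (len 13), cursors c1@5 c2@8 c3@13 c4@13, authorship ..11.22.3434.
After op 5 (insert('l')): buffer="hmqunlquclqquucll" (len 17), cursors c1@6 c2@10 c3@17 c4@17, authorship ..11.122.23434.34
After op 6 (insert('v')): buffer="hmqunlvquclvqquucllvv" (len 21), cursors c1@7 c2@12 c3@21 c4@21, authorship ..11.1122.223434.3434
After op 7 (move_left): buffer="hmqunlvquclvqquucllvv" (len 21), cursors c1@6 c2@11 c3@20 c4@20, authorship ..11.1122.223434.3434
After op 8 (delete): buffer="hmqunvqucvqquuclv" (len 17), cursors c1@5 c2@9 c3@16 c4@16, authorship ..11.122.23434.34

Answer: 5 9 16 16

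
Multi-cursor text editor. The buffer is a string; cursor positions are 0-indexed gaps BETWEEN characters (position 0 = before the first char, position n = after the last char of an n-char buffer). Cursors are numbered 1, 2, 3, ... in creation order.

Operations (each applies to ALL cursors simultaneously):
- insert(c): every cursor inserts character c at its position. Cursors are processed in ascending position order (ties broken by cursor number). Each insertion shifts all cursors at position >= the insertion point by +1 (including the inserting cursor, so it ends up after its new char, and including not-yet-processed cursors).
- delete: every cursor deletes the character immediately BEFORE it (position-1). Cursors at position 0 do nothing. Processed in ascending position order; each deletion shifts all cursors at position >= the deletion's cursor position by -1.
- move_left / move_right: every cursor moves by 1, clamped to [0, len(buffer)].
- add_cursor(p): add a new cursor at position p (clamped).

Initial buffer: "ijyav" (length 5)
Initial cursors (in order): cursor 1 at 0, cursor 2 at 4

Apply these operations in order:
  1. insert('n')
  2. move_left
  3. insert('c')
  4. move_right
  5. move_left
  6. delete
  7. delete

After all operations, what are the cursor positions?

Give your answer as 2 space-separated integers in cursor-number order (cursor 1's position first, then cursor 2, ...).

After op 1 (insert('n')): buffer="nijyanv" (len 7), cursors c1@1 c2@6, authorship 1....2.
After op 2 (move_left): buffer="nijyanv" (len 7), cursors c1@0 c2@5, authorship 1....2.
After op 3 (insert('c')): buffer="cnijyacnv" (len 9), cursors c1@1 c2@7, authorship 11....22.
After op 4 (move_right): buffer="cnijyacnv" (len 9), cursors c1@2 c2@8, authorship 11....22.
After op 5 (move_left): buffer="cnijyacnv" (len 9), cursors c1@1 c2@7, authorship 11....22.
After op 6 (delete): buffer="nijyanv" (len 7), cursors c1@0 c2@5, authorship 1....2.
After op 7 (delete): buffer="nijynv" (len 6), cursors c1@0 c2@4, authorship 1...2.

Answer: 0 4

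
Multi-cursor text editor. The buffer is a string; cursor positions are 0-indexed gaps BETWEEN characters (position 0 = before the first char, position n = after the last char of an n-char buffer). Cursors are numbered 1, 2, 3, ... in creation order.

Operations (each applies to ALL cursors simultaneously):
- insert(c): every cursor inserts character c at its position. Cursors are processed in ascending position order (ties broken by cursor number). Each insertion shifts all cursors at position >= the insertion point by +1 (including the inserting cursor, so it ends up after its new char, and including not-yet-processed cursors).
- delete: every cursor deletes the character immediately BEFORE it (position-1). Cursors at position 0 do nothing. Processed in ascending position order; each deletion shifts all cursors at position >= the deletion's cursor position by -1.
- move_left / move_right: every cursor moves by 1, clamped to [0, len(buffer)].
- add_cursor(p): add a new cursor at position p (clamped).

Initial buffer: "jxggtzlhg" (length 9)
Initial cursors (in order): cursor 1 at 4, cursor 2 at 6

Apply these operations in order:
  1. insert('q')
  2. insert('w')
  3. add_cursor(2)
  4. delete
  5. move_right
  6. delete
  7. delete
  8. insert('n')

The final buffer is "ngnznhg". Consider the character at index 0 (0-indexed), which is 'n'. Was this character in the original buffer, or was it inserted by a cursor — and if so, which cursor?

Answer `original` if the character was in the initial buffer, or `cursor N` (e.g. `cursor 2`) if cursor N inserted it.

Answer: cursor 3

Derivation:
After op 1 (insert('q')): buffer="jxggqtzqlhg" (len 11), cursors c1@5 c2@8, authorship ....1..2...
After op 2 (insert('w')): buffer="jxggqwtzqwlhg" (len 13), cursors c1@6 c2@10, authorship ....11..22...
After op 3 (add_cursor(2)): buffer="jxggqwtzqwlhg" (len 13), cursors c3@2 c1@6 c2@10, authorship ....11..22...
After op 4 (delete): buffer="jggqtzqlhg" (len 10), cursors c3@1 c1@4 c2@7, authorship ...1..2...
After op 5 (move_right): buffer="jggqtzqlhg" (len 10), cursors c3@2 c1@5 c2@8, authorship ...1..2...
After op 6 (delete): buffer="jgqzqhg" (len 7), cursors c3@1 c1@3 c2@5, authorship ..1.2..
After op 7 (delete): buffer="gzhg" (len 4), cursors c3@0 c1@1 c2@2, authorship ....
After op 8 (insert('n')): buffer="ngnznhg" (len 7), cursors c3@1 c1@3 c2@5, authorship 3.1.2..
Authorship (.=original, N=cursor N): 3 . 1 . 2 . .
Index 0: author = 3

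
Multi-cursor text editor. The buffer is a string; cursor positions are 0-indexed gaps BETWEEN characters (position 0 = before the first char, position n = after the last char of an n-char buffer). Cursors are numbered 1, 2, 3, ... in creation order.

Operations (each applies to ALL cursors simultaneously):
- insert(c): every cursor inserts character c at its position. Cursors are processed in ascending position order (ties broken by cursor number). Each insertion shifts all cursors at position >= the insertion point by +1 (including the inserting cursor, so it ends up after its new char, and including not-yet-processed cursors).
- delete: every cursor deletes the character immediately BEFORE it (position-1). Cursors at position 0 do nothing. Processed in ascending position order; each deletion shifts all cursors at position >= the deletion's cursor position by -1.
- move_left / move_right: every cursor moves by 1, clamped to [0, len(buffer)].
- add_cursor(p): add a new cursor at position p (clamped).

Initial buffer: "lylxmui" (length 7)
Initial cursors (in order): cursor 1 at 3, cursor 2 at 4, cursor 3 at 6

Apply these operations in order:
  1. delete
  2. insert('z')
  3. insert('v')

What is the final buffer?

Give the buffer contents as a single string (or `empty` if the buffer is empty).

After op 1 (delete): buffer="lymi" (len 4), cursors c1@2 c2@2 c3@3, authorship ....
After op 2 (insert('z')): buffer="lyzzmzi" (len 7), cursors c1@4 c2@4 c3@6, authorship ..12.3.
After op 3 (insert('v')): buffer="lyzzvvmzvi" (len 10), cursors c1@6 c2@6 c3@9, authorship ..1212.33.

Answer: lyzzvvmzvi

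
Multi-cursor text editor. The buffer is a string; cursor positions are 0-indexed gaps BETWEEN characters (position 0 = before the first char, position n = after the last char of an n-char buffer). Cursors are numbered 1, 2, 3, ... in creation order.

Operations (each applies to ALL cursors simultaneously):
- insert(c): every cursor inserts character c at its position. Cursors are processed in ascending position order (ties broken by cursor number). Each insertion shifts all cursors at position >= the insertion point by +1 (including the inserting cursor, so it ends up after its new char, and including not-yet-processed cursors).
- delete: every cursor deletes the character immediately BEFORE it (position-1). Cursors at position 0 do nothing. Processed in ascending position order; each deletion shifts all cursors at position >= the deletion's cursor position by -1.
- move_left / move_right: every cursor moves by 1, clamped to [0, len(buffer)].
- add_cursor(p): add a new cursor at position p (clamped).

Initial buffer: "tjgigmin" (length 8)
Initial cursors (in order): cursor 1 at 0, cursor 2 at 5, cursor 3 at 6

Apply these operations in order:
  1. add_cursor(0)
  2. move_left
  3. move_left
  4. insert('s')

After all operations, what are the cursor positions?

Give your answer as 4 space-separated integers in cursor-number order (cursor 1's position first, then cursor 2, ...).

Answer: 2 6 8 2

Derivation:
After op 1 (add_cursor(0)): buffer="tjgigmin" (len 8), cursors c1@0 c4@0 c2@5 c3@6, authorship ........
After op 2 (move_left): buffer="tjgigmin" (len 8), cursors c1@0 c4@0 c2@4 c3@5, authorship ........
After op 3 (move_left): buffer="tjgigmin" (len 8), cursors c1@0 c4@0 c2@3 c3@4, authorship ........
After op 4 (insert('s')): buffer="sstjgsisgmin" (len 12), cursors c1@2 c4@2 c2@6 c3@8, authorship 14...2.3....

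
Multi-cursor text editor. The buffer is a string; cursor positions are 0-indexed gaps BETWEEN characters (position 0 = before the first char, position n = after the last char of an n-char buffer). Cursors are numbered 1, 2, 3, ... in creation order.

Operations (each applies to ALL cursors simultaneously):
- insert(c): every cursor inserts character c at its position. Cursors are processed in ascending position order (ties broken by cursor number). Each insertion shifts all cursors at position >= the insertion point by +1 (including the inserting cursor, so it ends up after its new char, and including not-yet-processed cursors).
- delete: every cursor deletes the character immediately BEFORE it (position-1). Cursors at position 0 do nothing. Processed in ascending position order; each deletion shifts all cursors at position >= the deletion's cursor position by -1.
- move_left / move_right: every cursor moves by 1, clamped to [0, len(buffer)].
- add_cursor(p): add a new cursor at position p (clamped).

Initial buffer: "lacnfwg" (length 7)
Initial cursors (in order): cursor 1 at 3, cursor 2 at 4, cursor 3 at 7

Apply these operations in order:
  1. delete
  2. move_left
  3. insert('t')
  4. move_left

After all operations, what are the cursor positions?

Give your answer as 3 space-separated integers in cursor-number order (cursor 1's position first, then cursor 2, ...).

Answer: 2 2 5

Derivation:
After op 1 (delete): buffer="lafw" (len 4), cursors c1@2 c2@2 c3@4, authorship ....
After op 2 (move_left): buffer="lafw" (len 4), cursors c1@1 c2@1 c3@3, authorship ....
After op 3 (insert('t')): buffer="lttaftw" (len 7), cursors c1@3 c2@3 c3@6, authorship .12..3.
After op 4 (move_left): buffer="lttaftw" (len 7), cursors c1@2 c2@2 c3@5, authorship .12..3.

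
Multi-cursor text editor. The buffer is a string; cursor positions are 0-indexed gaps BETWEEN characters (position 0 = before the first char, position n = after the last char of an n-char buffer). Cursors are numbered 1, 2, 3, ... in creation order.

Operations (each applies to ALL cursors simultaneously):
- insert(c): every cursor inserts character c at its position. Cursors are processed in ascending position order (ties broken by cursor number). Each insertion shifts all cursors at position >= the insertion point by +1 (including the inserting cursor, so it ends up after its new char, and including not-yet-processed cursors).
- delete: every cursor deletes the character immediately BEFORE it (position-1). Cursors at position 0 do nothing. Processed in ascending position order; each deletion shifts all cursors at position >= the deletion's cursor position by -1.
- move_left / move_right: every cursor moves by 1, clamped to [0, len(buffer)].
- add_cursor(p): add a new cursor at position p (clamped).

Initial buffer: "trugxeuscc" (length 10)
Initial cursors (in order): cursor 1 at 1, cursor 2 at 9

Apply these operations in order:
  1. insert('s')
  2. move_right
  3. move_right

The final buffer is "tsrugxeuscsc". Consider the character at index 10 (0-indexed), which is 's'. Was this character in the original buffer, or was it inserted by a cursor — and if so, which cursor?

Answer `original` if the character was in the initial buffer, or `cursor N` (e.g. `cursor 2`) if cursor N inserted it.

Answer: cursor 2

Derivation:
After op 1 (insert('s')): buffer="tsrugxeuscsc" (len 12), cursors c1@2 c2@11, authorship .1........2.
After op 2 (move_right): buffer="tsrugxeuscsc" (len 12), cursors c1@3 c2@12, authorship .1........2.
After op 3 (move_right): buffer="tsrugxeuscsc" (len 12), cursors c1@4 c2@12, authorship .1........2.
Authorship (.=original, N=cursor N): . 1 . . . . . . . . 2 .
Index 10: author = 2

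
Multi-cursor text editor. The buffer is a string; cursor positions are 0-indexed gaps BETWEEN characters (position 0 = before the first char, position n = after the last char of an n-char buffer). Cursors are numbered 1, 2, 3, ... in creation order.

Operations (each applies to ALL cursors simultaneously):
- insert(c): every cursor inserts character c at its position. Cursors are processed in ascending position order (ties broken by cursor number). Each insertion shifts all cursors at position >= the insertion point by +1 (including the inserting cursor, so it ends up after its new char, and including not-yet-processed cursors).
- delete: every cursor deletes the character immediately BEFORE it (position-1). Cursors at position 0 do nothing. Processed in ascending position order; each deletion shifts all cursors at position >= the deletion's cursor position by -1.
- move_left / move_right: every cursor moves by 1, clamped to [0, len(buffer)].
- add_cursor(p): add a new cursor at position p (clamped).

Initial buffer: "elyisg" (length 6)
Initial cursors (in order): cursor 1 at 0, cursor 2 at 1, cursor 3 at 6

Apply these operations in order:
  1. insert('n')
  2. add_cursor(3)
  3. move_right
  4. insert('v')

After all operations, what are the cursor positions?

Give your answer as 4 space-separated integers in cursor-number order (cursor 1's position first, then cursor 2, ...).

After op 1 (insert('n')): buffer="nenlyisgn" (len 9), cursors c1@1 c2@3 c3@9, authorship 1.2.....3
After op 2 (add_cursor(3)): buffer="nenlyisgn" (len 9), cursors c1@1 c2@3 c4@3 c3@9, authorship 1.2.....3
After op 3 (move_right): buffer="nenlyisgn" (len 9), cursors c1@2 c2@4 c4@4 c3@9, authorship 1.2.....3
After op 4 (insert('v')): buffer="nevnlvvyisgnv" (len 13), cursors c1@3 c2@7 c4@7 c3@13, authorship 1.12.24....33

Answer: 3 7 13 7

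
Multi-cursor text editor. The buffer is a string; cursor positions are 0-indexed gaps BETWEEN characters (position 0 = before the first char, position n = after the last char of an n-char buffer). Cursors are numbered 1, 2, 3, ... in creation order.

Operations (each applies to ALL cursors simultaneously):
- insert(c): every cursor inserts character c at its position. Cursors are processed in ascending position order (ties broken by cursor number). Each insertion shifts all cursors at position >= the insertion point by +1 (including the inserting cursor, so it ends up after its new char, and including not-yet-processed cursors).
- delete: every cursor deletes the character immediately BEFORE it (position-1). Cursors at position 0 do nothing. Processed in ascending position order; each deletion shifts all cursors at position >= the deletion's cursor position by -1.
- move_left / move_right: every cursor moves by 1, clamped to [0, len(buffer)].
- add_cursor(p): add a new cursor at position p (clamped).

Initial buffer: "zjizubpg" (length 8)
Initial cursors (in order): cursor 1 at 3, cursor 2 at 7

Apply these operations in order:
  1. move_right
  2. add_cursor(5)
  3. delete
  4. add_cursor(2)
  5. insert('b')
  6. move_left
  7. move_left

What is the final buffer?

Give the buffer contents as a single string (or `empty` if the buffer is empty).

Answer: zjbibbbpb

Derivation:
After op 1 (move_right): buffer="zjizubpg" (len 8), cursors c1@4 c2@8, authorship ........
After op 2 (add_cursor(5)): buffer="zjizubpg" (len 8), cursors c1@4 c3@5 c2@8, authorship ........
After op 3 (delete): buffer="zjibp" (len 5), cursors c1@3 c3@3 c2@5, authorship .....
After op 4 (add_cursor(2)): buffer="zjibp" (len 5), cursors c4@2 c1@3 c3@3 c2@5, authorship .....
After op 5 (insert('b')): buffer="zjbibbbpb" (len 9), cursors c4@3 c1@6 c3@6 c2@9, authorship ..4.13..2
After op 6 (move_left): buffer="zjbibbbpb" (len 9), cursors c4@2 c1@5 c3@5 c2@8, authorship ..4.13..2
After op 7 (move_left): buffer="zjbibbbpb" (len 9), cursors c4@1 c1@4 c3@4 c2@7, authorship ..4.13..2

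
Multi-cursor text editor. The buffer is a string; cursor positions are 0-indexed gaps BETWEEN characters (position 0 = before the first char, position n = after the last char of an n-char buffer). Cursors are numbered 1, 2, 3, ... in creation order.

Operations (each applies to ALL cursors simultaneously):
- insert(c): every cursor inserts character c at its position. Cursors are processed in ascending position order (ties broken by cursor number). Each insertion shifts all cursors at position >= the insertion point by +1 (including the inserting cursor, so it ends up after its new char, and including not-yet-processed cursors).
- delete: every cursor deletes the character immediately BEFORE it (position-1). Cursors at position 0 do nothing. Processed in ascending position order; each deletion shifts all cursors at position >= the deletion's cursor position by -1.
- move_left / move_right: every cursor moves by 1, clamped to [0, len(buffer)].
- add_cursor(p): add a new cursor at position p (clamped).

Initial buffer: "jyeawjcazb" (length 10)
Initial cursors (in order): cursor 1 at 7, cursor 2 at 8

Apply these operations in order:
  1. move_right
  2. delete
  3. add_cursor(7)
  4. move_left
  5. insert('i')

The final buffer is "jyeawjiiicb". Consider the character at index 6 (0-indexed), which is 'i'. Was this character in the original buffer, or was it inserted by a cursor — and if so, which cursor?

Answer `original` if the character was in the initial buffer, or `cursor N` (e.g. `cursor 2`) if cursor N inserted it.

After op 1 (move_right): buffer="jyeawjcazb" (len 10), cursors c1@8 c2@9, authorship ..........
After op 2 (delete): buffer="jyeawjcb" (len 8), cursors c1@7 c2@7, authorship ........
After op 3 (add_cursor(7)): buffer="jyeawjcb" (len 8), cursors c1@7 c2@7 c3@7, authorship ........
After op 4 (move_left): buffer="jyeawjcb" (len 8), cursors c1@6 c2@6 c3@6, authorship ........
After op 5 (insert('i')): buffer="jyeawjiiicb" (len 11), cursors c1@9 c2@9 c3@9, authorship ......123..
Authorship (.=original, N=cursor N): . . . . . . 1 2 3 . .
Index 6: author = 1

Answer: cursor 1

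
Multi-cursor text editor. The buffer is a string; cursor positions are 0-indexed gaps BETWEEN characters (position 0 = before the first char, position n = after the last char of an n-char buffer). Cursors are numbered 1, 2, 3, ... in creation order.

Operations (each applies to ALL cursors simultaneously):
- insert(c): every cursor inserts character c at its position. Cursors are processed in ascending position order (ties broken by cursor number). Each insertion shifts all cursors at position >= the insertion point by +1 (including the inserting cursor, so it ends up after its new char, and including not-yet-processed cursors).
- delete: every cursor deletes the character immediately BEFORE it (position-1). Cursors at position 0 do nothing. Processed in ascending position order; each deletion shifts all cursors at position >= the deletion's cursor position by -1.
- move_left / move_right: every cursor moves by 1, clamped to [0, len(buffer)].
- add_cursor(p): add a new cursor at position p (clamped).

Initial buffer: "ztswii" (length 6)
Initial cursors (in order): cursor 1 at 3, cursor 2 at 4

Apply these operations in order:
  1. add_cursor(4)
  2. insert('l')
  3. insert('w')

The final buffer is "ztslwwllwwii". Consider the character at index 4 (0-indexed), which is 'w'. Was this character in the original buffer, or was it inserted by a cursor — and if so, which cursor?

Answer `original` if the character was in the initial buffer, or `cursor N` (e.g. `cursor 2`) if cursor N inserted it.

Answer: cursor 1

Derivation:
After op 1 (add_cursor(4)): buffer="ztswii" (len 6), cursors c1@3 c2@4 c3@4, authorship ......
After op 2 (insert('l')): buffer="ztslwllii" (len 9), cursors c1@4 c2@7 c3@7, authorship ...1.23..
After op 3 (insert('w')): buffer="ztslwwllwwii" (len 12), cursors c1@5 c2@10 c3@10, authorship ...11.2323..
Authorship (.=original, N=cursor N): . . . 1 1 . 2 3 2 3 . .
Index 4: author = 1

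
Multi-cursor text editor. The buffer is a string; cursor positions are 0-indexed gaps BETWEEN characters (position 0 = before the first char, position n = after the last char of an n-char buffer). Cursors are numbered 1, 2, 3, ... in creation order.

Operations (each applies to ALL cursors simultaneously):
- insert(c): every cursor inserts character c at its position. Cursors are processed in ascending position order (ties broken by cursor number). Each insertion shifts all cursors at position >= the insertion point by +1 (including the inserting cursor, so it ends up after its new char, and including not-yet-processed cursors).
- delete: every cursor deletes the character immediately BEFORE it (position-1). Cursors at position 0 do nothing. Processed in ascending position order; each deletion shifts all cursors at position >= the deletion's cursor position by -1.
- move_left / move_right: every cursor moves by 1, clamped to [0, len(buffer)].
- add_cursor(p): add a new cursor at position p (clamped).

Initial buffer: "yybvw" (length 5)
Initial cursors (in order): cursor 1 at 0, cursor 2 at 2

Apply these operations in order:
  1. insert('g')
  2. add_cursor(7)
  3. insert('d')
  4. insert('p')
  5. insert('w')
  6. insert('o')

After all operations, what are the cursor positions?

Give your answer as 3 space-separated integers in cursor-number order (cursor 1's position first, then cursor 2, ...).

Answer: 5 12 19

Derivation:
After op 1 (insert('g')): buffer="gyygbvw" (len 7), cursors c1@1 c2@4, authorship 1..2...
After op 2 (add_cursor(7)): buffer="gyygbvw" (len 7), cursors c1@1 c2@4 c3@7, authorship 1..2...
After op 3 (insert('d')): buffer="gdyygdbvwd" (len 10), cursors c1@2 c2@6 c3@10, authorship 11..22...3
After op 4 (insert('p')): buffer="gdpyygdpbvwdp" (len 13), cursors c1@3 c2@8 c3@13, authorship 111..222...33
After op 5 (insert('w')): buffer="gdpwyygdpwbvwdpw" (len 16), cursors c1@4 c2@10 c3@16, authorship 1111..2222...333
After op 6 (insert('o')): buffer="gdpwoyygdpwobvwdpwo" (len 19), cursors c1@5 c2@12 c3@19, authorship 11111..22222...3333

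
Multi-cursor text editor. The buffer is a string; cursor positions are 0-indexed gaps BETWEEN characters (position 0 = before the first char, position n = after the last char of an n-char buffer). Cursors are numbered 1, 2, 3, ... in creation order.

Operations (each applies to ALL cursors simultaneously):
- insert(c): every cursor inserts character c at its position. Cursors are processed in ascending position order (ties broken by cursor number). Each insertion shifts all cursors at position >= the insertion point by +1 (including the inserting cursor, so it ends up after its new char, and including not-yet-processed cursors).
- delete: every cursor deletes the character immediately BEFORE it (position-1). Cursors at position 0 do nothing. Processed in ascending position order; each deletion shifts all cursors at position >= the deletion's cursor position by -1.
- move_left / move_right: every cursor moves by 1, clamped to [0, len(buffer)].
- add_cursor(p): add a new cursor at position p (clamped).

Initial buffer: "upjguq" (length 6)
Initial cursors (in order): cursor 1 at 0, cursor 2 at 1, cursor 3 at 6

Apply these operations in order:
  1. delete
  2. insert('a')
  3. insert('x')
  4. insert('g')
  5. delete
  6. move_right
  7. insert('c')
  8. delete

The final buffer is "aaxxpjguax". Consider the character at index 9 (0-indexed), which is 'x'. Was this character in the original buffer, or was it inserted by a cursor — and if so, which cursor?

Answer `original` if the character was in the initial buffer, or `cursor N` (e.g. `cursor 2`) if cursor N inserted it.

Answer: cursor 3

Derivation:
After op 1 (delete): buffer="pjgu" (len 4), cursors c1@0 c2@0 c3@4, authorship ....
After op 2 (insert('a')): buffer="aapjgua" (len 7), cursors c1@2 c2@2 c3@7, authorship 12....3
After op 3 (insert('x')): buffer="aaxxpjguax" (len 10), cursors c1@4 c2@4 c3@10, authorship 1212....33
After op 4 (insert('g')): buffer="aaxxggpjguaxg" (len 13), cursors c1@6 c2@6 c3@13, authorship 121212....333
After op 5 (delete): buffer="aaxxpjguax" (len 10), cursors c1@4 c2@4 c3@10, authorship 1212....33
After op 6 (move_right): buffer="aaxxpjguax" (len 10), cursors c1@5 c2@5 c3@10, authorship 1212....33
After op 7 (insert('c')): buffer="aaxxpccjguaxc" (len 13), cursors c1@7 c2@7 c3@13, authorship 1212.12...333
After op 8 (delete): buffer="aaxxpjguax" (len 10), cursors c1@5 c2@5 c3@10, authorship 1212....33
Authorship (.=original, N=cursor N): 1 2 1 2 . . . . 3 3
Index 9: author = 3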